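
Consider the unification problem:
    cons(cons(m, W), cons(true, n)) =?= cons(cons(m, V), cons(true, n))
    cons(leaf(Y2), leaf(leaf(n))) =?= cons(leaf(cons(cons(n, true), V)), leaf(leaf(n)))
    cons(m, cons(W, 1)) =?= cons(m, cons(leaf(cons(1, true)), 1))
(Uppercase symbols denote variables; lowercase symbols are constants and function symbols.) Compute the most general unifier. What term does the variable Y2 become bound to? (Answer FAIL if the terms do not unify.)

Decompose cons/2: cons(m, W) =?= cons(m, V),  cons(true, n) =?= cons(true, n).
Decompose cons/2: m =?= m,  W =?= V.
Delete trivial equation m =?= m.
Bind W := V; substituting into the one remaining equation that mentions W gives: cons(m, cons(V, 1)) =?= cons(m, cons(leaf(cons(1, true)), 1)).
Delete trivial equation cons(true, n) =?= cons(true, n).
Decompose cons/2: leaf(Y2) =?= leaf(cons(cons(n, true), V)),  leaf(leaf(n)) =?= leaf(leaf(n)).
Decompose leaf/1: Y2 =?= cons(cons(n, true), V).
Bind Y2 := cons(cons(n, true), V); no other remaining equation mentions Y2.
Delete trivial equation leaf(leaf(n)) =?= leaf(leaf(n)).
Decompose cons/2: m =?= m,  cons(V, 1) =?= cons(leaf(cons(1, true)), 1).
Delete trivial equation m =?= m.
Decompose cons/2: V =?= leaf(cons(1, true)),  1 =?= 1.
Bind V := leaf(cons(1, true)); no other remaining equation mentions V. Substituting into the earlier bindings gives W := leaf(cons(1, true)), Y2 := cons(cons(n, true), leaf(cons(1, true))).
Delete trivial equation 1 =?= 1.
MGU = { W := leaf(cons(1, true)), Y2 := cons(cons(n, true), leaf(cons(1, true))), V := leaf(cons(1, true)) }, so Y2 := cons(cons(n, true), leaf(cons(1, true))).

cons(cons(n, true), leaf(cons(1, true)))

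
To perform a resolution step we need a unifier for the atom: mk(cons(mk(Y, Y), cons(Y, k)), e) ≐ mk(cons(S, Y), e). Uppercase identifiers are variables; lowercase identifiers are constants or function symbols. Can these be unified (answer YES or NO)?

Decompose mk/2: cons(mk(Y, Y), cons(Y, k)) ≐ cons(S, Y),  e ≐ e.
Decompose cons/2: mk(Y, Y) ≐ S,  cons(Y, k) ≐ Y.
Bind S := mk(Y, Y); no other remaining equation mentions S.
Occurs check fails: Y occurs in cons(Y, k); the equation Y ≐ cons(Y, k) has no finite solution.

NO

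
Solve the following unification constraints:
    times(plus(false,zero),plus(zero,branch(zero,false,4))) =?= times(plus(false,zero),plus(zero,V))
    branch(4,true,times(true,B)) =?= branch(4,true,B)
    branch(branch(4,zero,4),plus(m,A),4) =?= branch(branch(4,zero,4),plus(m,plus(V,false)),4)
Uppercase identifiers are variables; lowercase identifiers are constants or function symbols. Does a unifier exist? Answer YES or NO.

NO

Decompose times/2: plus(false,zero) =?= plus(false,zero),  plus(zero,branch(zero,false,4)) =?= plus(zero,V).
Delete trivial equation plus(false,zero) =?= plus(false,zero).
Decompose plus/2: zero =?= zero,  branch(zero,false,4) =?= V.
Delete trivial equation zero =?= zero.
Bind V := branch(zero,false,4); substituting into the one remaining equation that mentions V gives: branch(branch(4,zero,4),plus(m,A),4) =?= branch(branch(4,zero,4),plus(m,plus(branch(zero,false,4),false)),4).
Decompose branch/3: 4 =?= 4,  true =?= true,  times(true,B) =?= B.
Delete trivial equation 4 =?= 4.
Delete trivial equation true =?= true.
Occurs check fails: B occurs in times(true,B); the equation B =?= times(true,B) has no finite solution.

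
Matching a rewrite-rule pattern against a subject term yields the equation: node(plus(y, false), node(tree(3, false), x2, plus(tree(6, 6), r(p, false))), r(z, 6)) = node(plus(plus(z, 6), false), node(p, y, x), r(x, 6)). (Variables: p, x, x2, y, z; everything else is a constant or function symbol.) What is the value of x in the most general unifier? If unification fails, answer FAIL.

plus(tree(6, 6), r(tree(3, false), false))

Decompose node/3: plus(y, false) = plus(plus(z, 6), false),  node(tree(3, false), x2, plus(tree(6, 6), r(p, false))) = node(p, y, x),  r(z, 6) = r(x, 6).
Decompose plus/2: y = plus(z, 6),  false = false.
Bind y := plus(z, 6); substituting into the one remaining equation that mentions y gives: node(tree(3, false), x2, plus(tree(6, 6), r(p, false))) = node(p, plus(z, 6), x).
Delete trivial equation false = false.
Decompose node/3: tree(3, false) = p,  x2 = plus(z, 6),  plus(tree(6, 6), r(p, false)) = x.
Bind p := tree(3, false); substituting into the one remaining equation that mentions p gives: plus(tree(6, 6), r(tree(3, false), false)) = x.
Bind x2 := plus(z, 6); no other remaining equation mentions x2.
Bind x := plus(tree(6, 6), r(tree(3, false), false)); substituting into the remaining equation gives: r(z, 6) = r(plus(tree(6, 6), r(tree(3, false), false)), 6).
Decompose r/2: z = plus(tree(6, 6), r(tree(3, false), false)),  6 = 6.
Bind z := plus(tree(6, 6), r(tree(3, false), false)); no other remaining equation mentions z. Substituting into the earlier bindings gives y := plus(plus(tree(6, 6), r(tree(3, false), false)), 6), x2 := plus(plus(tree(6, 6), r(tree(3, false), false)), 6).
Delete trivial equation 6 = 6.
MGU = { y -> plus(plus(tree(6, 6), r(tree(3, false), false)), 6), p -> tree(3, false), x2 -> plus(plus(tree(6, 6), r(tree(3, false), false)), 6), x -> plus(tree(6, 6), r(tree(3, false), false)), z -> plus(tree(6, 6), r(tree(3, false), false)) }, so x -> plus(tree(6, 6), r(tree(3, false), false)).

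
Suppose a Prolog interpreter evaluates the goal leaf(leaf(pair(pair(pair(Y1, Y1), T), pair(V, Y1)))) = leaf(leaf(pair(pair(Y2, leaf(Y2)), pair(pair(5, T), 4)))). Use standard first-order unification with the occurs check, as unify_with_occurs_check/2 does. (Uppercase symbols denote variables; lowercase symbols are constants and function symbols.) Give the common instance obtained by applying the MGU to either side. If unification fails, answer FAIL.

Decompose leaf/1: leaf(pair(pair(pair(Y1, Y1), T), pair(V, Y1))) = leaf(pair(pair(Y2, leaf(Y2)), pair(pair(5, T), 4))).
Decompose leaf/1: pair(pair(pair(Y1, Y1), T), pair(V, Y1)) = pair(pair(Y2, leaf(Y2)), pair(pair(5, T), 4)).
Decompose pair/2: pair(pair(Y1, Y1), T) = pair(Y2, leaf(Y2)),  pair(V, Y1) = pair(pair(5, T), 4).
Decompose pair/2: pair(Y1, Y1) = Y2,  T = leaf(Y2).
Bind Y2 := pair(Y1, Y1); substituting into the one remaining equation that mentions Y2 gives: T = leaf(pair(Y1, Y1)).
Bind T := leaf(pair(Y1, Y1)); substituting into the remaining equation gives: pair(V, Y1) = pair(pair(5, leaf(pair(Y1, Y1))), 4).
Decompose pair/2: V = pair(5, leaf(pair(Y1, Y1))),  Y1 = 4.
Bind V := pair(5, leaf(pair(Y1, Y1))); no other remaining equation mentions V.
Bind Y1 := 4. Substituting into the earlier bindings gives Y2 := pair(4, 4), T := leaf(pair(4, 4)), V := pair(5, leaf(pair(4, 4))).
Applying the MGU to either side gives leaf(leaf(pair(pair(pair(4, 4), leaf(pair(4, 4))), pair(pair(5, leaf(pair(4, 4))), 4)))).

leaf(leaf(pair(pair(pair(4, 4), leaf(pair(4, 4))), pair(pair(5, leaf(pair(4, 4))), 4))))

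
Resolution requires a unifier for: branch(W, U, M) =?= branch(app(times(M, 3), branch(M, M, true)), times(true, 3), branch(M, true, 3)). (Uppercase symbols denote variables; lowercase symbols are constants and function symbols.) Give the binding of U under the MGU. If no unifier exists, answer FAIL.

FAIL

Decompose branch/3: W =?= app(times(M, 3), branch(M, M, true)),  U =?= times(true, 3),  M =?= branch(M, true, 3).
Bind W := app(times(M, 3), branch(M, M, true)); no other remaining equation mentions W.
Bind U := times(true, 3); no other remaining equation mentions U.
Occurs check fails: M occurs in branch(M, true, 3); the equation M =?= branch(M, true, 3) has no finite solution.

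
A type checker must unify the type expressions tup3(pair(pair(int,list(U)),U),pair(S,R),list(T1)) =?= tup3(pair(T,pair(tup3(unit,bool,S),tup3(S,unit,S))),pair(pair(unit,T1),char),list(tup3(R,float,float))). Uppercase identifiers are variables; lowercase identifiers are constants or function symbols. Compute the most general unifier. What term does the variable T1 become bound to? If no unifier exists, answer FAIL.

Decompose tup3/3: pair(pair(int,list(U)),U) =?= pair(T,pair(tup3(unit,bool,S),tup3(S,unit,S))),  pair(S,R) =?= pair(pair(unit,T1),char),  list(T1) =?= list(tup3(R,float,float)).
Decompose pair/2: pair(int,list(U)) =?= T,  U =?= pair(tup3(unit,bool,S),tup3(S,unit,S)).
Bind T := pair(int,list(U)); no other remaining equation mentions T.
Bind U := pair(tup3(unit,bool,S),tup3(S,unit,S)); no other remaining equation mentions U. Substituting into the earlier binding gives T := pair(int,list(pair(tup3(unit,bool,S),tup3(S,unit,S)))).
Decompose pair/2: S =?= pair(unit,T1),  R =?= char.
Bind S := pair(unit,T1); no other remaining equation mentions S. Substituting into the earlier bindings gives T := pair(int,list(pair(tup3(unit,bool,pair(unit,T1)),tup3(pair(unit,T1),unit,pair(unit,T1))))), U := pair(tup3(unit,bool,pair(unit,T1)),tup3(pair(unit,T1),unit,pair(unit,T1))).
Bind R := char; substituting into the remaining equation gives: list(T1) =?= list(tup3(char,float,float)).
Decompose list/1: T1 =?= tup3(char,float,float).
Bind T1 := tup3(char,float,float). Substituting into the earlier bindings gives T := pair(int,list(pair(tup3(unit,bool,pair(unit,tup3(char,float,float))),tup3(pair(unit,tup3(char,float,float)),unit,pair(unit,tup3(char,float,float)))))), U := pair(tup3(unit,bool,pair(unit,tup3(char,float,float))),tup3(pair(unit,tup3(char,float,float)),unit,pair(unit,tup3(char,float,float)))), S := pair(unit,tup3(char,float,float)).
MGU = { T := pair(int,list(pair(tup3(unit,bool,pair(unit,tup3(char,float,float))),tup3(pair(unit,tup3(char,float,float)),unit,pair(unit,tup3(char,float,float)))))), U := pair(tup3(unit,bool,pair(unit,tup3(char,float,float))),tup3(pair(unit,tup3(char,float,float)),unit,pair(unit,tup3(char,float,float)))), S := pair(unit,tup3(char,float,float)), R := char, T1 := tup3(char,float,float) }, so T1 := tup3(char,float,float).

tup3(char,float,float)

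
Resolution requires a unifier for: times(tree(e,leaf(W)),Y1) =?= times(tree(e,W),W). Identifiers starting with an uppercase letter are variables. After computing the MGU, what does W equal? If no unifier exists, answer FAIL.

FAIL

Decompose times/2: tree(e,leaf(W)) =?= tree(e,W),  Y1 =?= W.
Decompose tree/2: e =?= e,  leaf(W) =?= W.
Delete trivial equation e =?= e.
Occurs check fails: W occurs in leaf(W); the equation W =?= leaf(W) has no finite solution.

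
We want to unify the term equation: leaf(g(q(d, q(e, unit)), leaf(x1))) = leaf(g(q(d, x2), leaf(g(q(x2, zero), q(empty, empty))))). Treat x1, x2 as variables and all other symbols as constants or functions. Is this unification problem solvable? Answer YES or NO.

YES

Decompose leaf/1: g(q(d, q(e, unit)), leaf(x1)) = g(q(d, x2), leaf(g(q(x2, zero), q(empty, empty)))).
Decompose g/2: q(d, q(e, unit)) = q(d, x2),  leaf(x1) = leaf(g(q(x2, zero), q(empty, empty))).
Decompose q/2: d = d,  q(e, unit) = x2.
Delete trivial equation d = d.
Bind x2 := q(e, unit); substituting into the remaining equation gives: leaf(x1) = leaf(g(q(q(e, unit), zero), q(empty, empty))).
Decompose leaf/1: x1 = g(q(q(e, unit), zero), q(empty, empty)).
Bind x1 := g(q(q(e, unit), zero), q(empty, empty)).
No equations remain and no clash or occurs-check failure arose, so a unifier exists.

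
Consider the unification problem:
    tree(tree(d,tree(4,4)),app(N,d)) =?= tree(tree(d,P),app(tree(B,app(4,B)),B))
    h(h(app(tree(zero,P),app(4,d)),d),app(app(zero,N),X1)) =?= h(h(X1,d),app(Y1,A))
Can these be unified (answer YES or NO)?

YES

Decompose tree/2: tree(d,tree(4,4)) =?= tree(d,P),  app(N,d) =?= app(tree(B,app(4,B)),B).
Decompose tree/2: d =?= d,  tree(4,4) =?= P.
Delete trivial equation d =?= d.
Bind P := tree(4,4); substituting into the one remaining equation that mentions P gives: h(h(app(tree(zero,tree(4,4)),app(4,d)),d),app(app(zero,N),X1)) =?= h(h(X1,d),app(Y1,A)).
Decompose app/2: N =?= tree(B,app(4,B)),  d =?= B.
Bind N := tree(B,app(4,B)); substituting into the one remaining equation that mentions N gives: h(h(app(tree(zero,tree(4,4)),app(4,d)),d),app(app(zero,tree(B,app(4,B))),X1)) =?= h(h(X1,d),app(Y1,A)).
Bind B := d; substituting into the remaining equation gives: h(h(app(tree(zero,tree(4,4)),app(4,d)),d),app(app(zero,tree(d,app(4,d))),X1)) =?= h(h(X1,d),app(Y1,A)). Substituting into the earlier binding gives N := tree(d,app(4,d)).
Decompose h/2: h(app(tree(zero,tree(4,4)),app(4,d)),d) =?= h(X1,d),  app(app(zero,tree(d,app(4,d))),X1) =?= app(Y1,A).
Decompose h/2: app(tree(zero,tree(4,4)),app(4,d)) =?= X1,  d =?= d.
Bind X1 := app(tree(zero,tree(4,4)),app(4,d)); substituting into the one remaining equation that mentions X1 gives: app(app(zero,tree(d,app(4,d))),app(tree(zero,tree(4,4)),app(4,d))) =?= app(Y1,A).
Delete trivial equation d =?= d.
Decompose app/2: app(zero,tree(d,app(4,d))) =?= Y1,  app(tree(zero,tree(4,4)),app(4,d)) =?= A.
Bind Y1 := app(zero,tree(d,app(4,d))); no other remaining equation mentions Y1.
Bind A := app(tree(zero,tree(4,4)),app(4,d)).
No equations remain and no clash or occurs-check failure arose, so a unifier exists.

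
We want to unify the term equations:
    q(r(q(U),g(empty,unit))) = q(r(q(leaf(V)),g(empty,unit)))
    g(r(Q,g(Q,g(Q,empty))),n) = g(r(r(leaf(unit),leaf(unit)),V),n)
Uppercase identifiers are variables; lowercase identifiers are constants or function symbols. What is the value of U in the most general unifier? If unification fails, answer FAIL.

leaf(g(r(leaf(unit),leaf(unit)),g(r(leaf(unit),leaf(unit)),empty)))

Decompose q/1: r(q(U),g(empty,unit)) = r(q(leaf(V)),g(empty,unit)).
Decompose r/2: q(U) = q(leaf(V)),  g(empty,unit) = g(empty,unit).
Decompose q/1: U = leaf(V).
Bind U := leaf(V); no other remaining equation mentions U.
Delete trivial equation g(empty,unit) = g(empty,unit).
Decompose g/2: r(Q,g(Q,g(Q,empty))) = r(r(leaf(unit),leaf(unit)),V),  n = n.
Decompose r/2: Q = r(leaf(unit),leaf(unit)),  g(Q,g(Q,empty)) = V.
Bind Q := r(leaf(unit),leaf(unit)); substituting into the one remaining equation that mentions Q gives: g(r(leaf(unit),leaf(unit)),g(r(leaf(unit),leaf(unit)),empty)) = V.
Bind V := g(r(leaf(unit),leaf(unit)),g(r(leaf(unit),leaf(unit)),empty)); no other remaining equation mentions V. Substituting into the earlier binding gives U := leaf(g(r(leaf(unit),leaf(unit)),g(r(leaf(unit),leaf(unit)),empty))).
Delete trivial equation n = n.
MGU = { U -> leaf(g(r(leaf(unit),leaf(unit)),g(r(leaf(unit),leaf(unit)),empty))), Q -> r(leaf(unit),leaf(unit)), V -> g(r(leaf(unit),leaf(unit)),g(r(leaf(unit),leaf(unit)),empty)) }, so U -> leaf(g(r(leaf(unit),leaf(unit)),g(r(leaf(unit),leaf(unit)),empty))).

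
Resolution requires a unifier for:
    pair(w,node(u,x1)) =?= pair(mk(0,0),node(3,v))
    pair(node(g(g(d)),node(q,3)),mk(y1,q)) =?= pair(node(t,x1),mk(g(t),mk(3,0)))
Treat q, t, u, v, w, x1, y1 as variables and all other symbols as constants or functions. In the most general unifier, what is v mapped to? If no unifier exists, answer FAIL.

node(mk(3,0),3)

Decompose pair/2: w =?= mk(0,0),  node(u,x1) =?= node(3,v).
Bind w := mk(0,0); no other remaining equation mentions w.
Decompose node/2: u =?= 3,  x1 =?= v.
Bind u := 3; no other remaining equation mentions u.
Bind x1 := v; substituting into the remaining equation gives: pair(node(g(g(d)),node(q,3)),mk(y1,q)) =?= pair(node(t,v),mk(g(t),mk(3,0))).
Decompose pair/2: node(g(g(d)),node(q,3)) =?= node(t,v),  mk(y1,q) =?= mk(g(t),mk(3,0)).
Decompose node/2: g(g(d)) =?= t,  node(q,3) =?= v.
Bind t := g(g(d)); substituting into the one remaining equation that mentions t gives: mk(y1,q) =?= mk(g(g(g(d))),mk(3,0)).
Bind v := node(q,3); no other remaining equation mentions v. Substituting into the earlier binding gives x1 := node(q,3).
Decompose mk/2: y1 =?= g(g(g(d))),  q =?= mk(3,0).
Bind y1 := g(g(g(d))); no other remaining equation mentions y1.
Bind q := mk(3,0). Substituting into the earlier bindings gives x1 := node(mk(3,0),3), v := node(mk(3,0),3).
MGU = { w := mk(0,0), u := 3, x1 := node(mk(3,0),3), t := g(g(d)), v := node(mk(3,0),3), y1 := g(g(g(d))), q := mk(3,0) }, so v := node(mk(3,0),3).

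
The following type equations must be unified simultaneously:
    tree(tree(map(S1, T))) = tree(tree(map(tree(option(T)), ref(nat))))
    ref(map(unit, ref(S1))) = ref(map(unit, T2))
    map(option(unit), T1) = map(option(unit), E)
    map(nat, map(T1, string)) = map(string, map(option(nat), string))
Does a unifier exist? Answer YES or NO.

NO

Decompose tree/1: tree(map(S1, T)) = tree(map(tree(option(T)), ref(nat))).
Decompose tree/1: map(S1, T) = map(tree(option(T)), ref(nat)).
Decompose map/2: S1 = tree(option(T)),  T = ref(nat).
Bind S1 := tree(option(T)); substituting into the one remaining equation that mentions S1 gives: ref(map(unit, ref(tree(option(T))))) = ref(map(unit, T2)).
Bind T := ref(nat); substituting into the one remaining equation that mentions T gives: ref(map(unit, ref(tree(option(ref(nat)))))) = ref(map(unit, T2)). Substituting into the earlier binding gives S1 := tree(option(ref(nat))).
Decompose ref/1: map(unit, ref(tree(option(ref(nat))))) = map(unit, T2).
Decompose map/2: unit = unit,  ref(tree(option(ref(nat)))) = T2.
Delete trivial equation unit = unit.
Bind T2 := ref(tree(option(ref(nat)))); no other remaining equation mentions T2.
Decompose map/2: option(unit) = option(unit),  T1 = E.
Delete trivial equation option(unit) = option(unit).
Bind T1 := E; substituting into the remaining equation gives: map(nat, map(E, string)) = map(string, map(option(nat), string)).
Decompose map/2: nat = string,  map(E, string) = map(option(nat), string).
Clash: constants nat and string differ; no unifier exists.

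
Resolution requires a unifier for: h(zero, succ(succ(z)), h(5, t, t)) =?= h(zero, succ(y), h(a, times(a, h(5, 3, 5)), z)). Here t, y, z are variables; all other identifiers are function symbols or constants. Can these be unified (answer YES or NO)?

NO

Decompose h/3: zero =?= zero,  succ(succ(z)) =?= succ(y),  h(5, t, t) =?= h(a, times(a, h(5, 3, 5)), z).
Delete trivial equation zero =?= zero.
Decompose succ/1: succ(z) =?= y.
Bind y := succ(z); no other remaining equation mentions y.
Decompose h/3: 5 =?= a,  t =?= times(a, h(5, 3, 5)),  t =?= z.
Clash: constants 5 and a differ; no unifier exists.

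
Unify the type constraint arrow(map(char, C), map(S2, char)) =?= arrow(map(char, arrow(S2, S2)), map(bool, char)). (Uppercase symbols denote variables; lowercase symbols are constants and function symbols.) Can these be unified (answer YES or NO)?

YES

Decompose arrow/2: map(char, C) =?= map(char, arrow(S2, S2)),  map(S2, char) =?= map(bool, char).
Decompose map/2: char =?= char,  C =?= arrow(S2, S2).
Delete trivial equation char =?= char.
Bind C := arrow(S2, S2); no other remaining equation mentions C.
Decompose map/2: S2 =?= bool,  char =?= char.
Bind S2 := bool; no other remaining equation mentions S2. Substituting into the earlier binding gives C := arrow(bool, bool).
Delete trivial equation char =?= char.
No equations remain and no clash or occurs-check failure arose, so a unifier exists.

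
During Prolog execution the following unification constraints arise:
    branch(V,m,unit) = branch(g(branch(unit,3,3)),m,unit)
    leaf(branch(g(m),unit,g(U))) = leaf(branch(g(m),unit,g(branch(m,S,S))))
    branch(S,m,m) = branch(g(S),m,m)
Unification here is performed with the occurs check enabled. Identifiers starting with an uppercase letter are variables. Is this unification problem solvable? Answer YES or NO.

NO

Decompose branch/3: V = g(branch(unit,3,3)),  m = m,  unit = unit.
Bind V := g(branch(unit,3,3)); no other remaining equation mentions V.
Delete trivial equation m = m.
Delete trivial equation unit = unit.
Decompose leaf/1: branch(g(m),unit,g(U)) = branch(g(m),unit,g(branch(m,S,S))).
Decompose branch/3: g(m) = g(m),  unit = unit,  g(U) = g(branch(m,S,S)).
Delete trivial equation g(m) = g(m).
Delete trivial equation unit = unit.
Decompose g/1: U = branch(m,S,S).
Bind U := branch(m,S,S); no other remaining equation mentions U.
Decompose branch/3: S = g(S),  m = m,  m = m.
Occurs check fails: S occurs in g(S); the equation S = g(S) has no finite solution.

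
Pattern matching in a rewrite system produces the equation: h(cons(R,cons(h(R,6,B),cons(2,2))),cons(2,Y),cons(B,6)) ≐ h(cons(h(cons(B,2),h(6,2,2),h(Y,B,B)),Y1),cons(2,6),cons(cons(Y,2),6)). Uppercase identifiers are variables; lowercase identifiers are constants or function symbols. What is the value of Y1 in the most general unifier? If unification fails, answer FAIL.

cons(h(h(cons(cons(6,2),2),h(6,2,2),h(6,cons(6,2),cons(6,2))),6,cons(6,2)),cons(2,2))

Decompose h/3: cons(R,cons(h(R,6,B),cons(2,2))) ≐ cons(h(cons(B,2),h(6,2,2),h(Y,B,B)),Y1),  cons(2,Y) ≐ cons(2,6),  cons(B,6) ≐ cons(cons(Y,2),6).
Decompose cons/2: R ≐ h(cons(B,2),h(6,2,2),h(Y,B,B)),  cons(h(R,6,B),cons(2,2)) ≐ Y1.
Bind R := h(cons(B,2),h(6,2,2),h(Y,B,B)); substituting into the one remaining equation that mentions R gives: cons(h(h(cons(B,2),h(6,2,2),h(Y,B,B)),6,B),cons(2,2)) ≐ Y1.
Bind Y1 := cons(h(h(cons(B,2),h(6,2,2),h(Y,B,B)),6,B),cons(2,2)); no other remaining equation mentions Y1.
Decompose cons/2: 2 ≐ 2,  Y ≐ 6.
Delete trivial equation 2 ≐ 2.
Bind Y := 6; substituting into the remaining equation gives: cons(B,6) ≐ cons(cons(6,2),6). Substituting into the earlier bindings gives R := h(cons(B,2),h(6,2,2),h(6,B,B)), Y1 := cons(h(h(cons(B,2),h(6,2,2),h(6,B,B)),6,B),cons(2,2)).
Decompose cons/2: B ≐ cons(6,2),  6 ≐ 6.
Bind B := cons(6,2); no other remaining equation mentions B. Substituting into the earlier bindings gives R := h(cons(cons(6,2),2),h(6,2,2),h(6,cons(6,2),cons(6,2))), Y1 := cons(h(h(cons(cons(6,2),2),h(6,2,2),h(6,cons(6,2),cons(6,2))),6,cons(6,2)),cons(2,2)).
Delete trivial equation 6 ≐ 6.
MGU = { R := h(cons(cons(6,2),2),h(6,2,2),h(6,cons(6,2),cons(6,2))), Y1 := cons(h(h(cons(cons(6,2),2),h(6,2,2),h(6,cons(6,2),cons(6,2))),6,cons(6,2)),cons(2,2)), Y := 6, B := cons(6,2) }, so Y1 := cons(h(h(cons(cons(6,2),2),h(6,2,2),h(6,cons(6,2),cons(6,2))),6,cons(6,2)),cons(2,2)).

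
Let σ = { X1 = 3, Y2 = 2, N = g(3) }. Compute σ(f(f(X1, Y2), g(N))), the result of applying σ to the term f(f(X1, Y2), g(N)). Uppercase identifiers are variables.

Replace each occurrence of X1 with 3.
Replace each occurrence of Y2 with 2.
Replace each occurrence of N with g(3).
Result: f(f(3, 2), g(g(3))).

f(f(3, 2), g(g(3)))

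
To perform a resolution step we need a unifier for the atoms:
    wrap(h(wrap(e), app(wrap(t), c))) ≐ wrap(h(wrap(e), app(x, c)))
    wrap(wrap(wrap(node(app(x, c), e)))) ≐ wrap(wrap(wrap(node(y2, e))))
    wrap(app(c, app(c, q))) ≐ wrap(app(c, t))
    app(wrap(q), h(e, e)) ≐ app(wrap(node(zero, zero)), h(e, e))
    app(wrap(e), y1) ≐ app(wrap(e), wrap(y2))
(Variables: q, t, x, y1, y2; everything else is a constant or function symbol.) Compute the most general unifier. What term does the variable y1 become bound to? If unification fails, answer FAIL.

Decompose wrap/1: h(wrap(e), app(wrap(t), c)) ≐ h(wrap(e), app(x, c)).
Decompose h/2: wrap(e) ≐ wrap(e),  app(wrap(t), c) ≐ app(x, c).
Delete trivial equation wrap(e) ≐ wrap(e).
Decompose app/2: wrap(t) ≐ x,  c ≐ c.
Bind x := wrap(t); substituting into the one remaining equation that mentions x gives: wrap(wrap(wrap(node(app(wrap(t), c), e)))) ≐ wrap(wrap(wrap(node(y2, e)))).
Delete trivial equation c ≐ c.
Decompose wrap/1: wrap(wrap(node(app(wrap(t), c), e))) ≐ wrap(wrap(node(y2, e))).
Decompose wrap/1: wrap(node(app(wrap(t), c), e)) ≐ wrap(node(y2, e)).
Decompose wrap/1: node(app(wrap(t), c), e) ≐ node(y2, e).
Decompose node/2: app(wrap(t), c) ≐ y2,  e ≐ e.
Bind y2 := app(wrap(t), c); substituting into the one remaining equation that mentions y2 gives: app(wrap(e), y1) ≐ app(wrap(e), wrap(app(wrap(t), c))).
Delete trivial equation e ≐ e.
Decompose wrap/1: app(c, app(c, q)) ≐ app(c, t).
Decompose app/2: c ≐ c,  app(c, q) ≐ t.
Delete trivial equation c ≐ c.
Bind t := app(c, q); substituting into the one remaining equation that mentions t gives: app(wrap(e), y1) ≐ app(wrap(e), wrap(app(wrap(app(c, q)), c))). Substituting into the earlier bindings gives x := wrap(app(c, q)), y2 := app(wrap(app(c, q)), c).
Decompose app/2: wrap(q) ≐ wrap(node(zero, zero)),  h(e, e) ≐ h(e, e).
Decompose wrap/1: q ≐ node(zero, zero).
Bind q := node(zero, zero); substituting into the one remaining equation that mentions q gives: app(wrap(e), y1) ≐ app(wrap(e), wrap(app(wrap(app(c, node(zero, zero))), c))). Substituting into the earlier bindings gives x := wrap(app(c, node(zero, zero))), y2 := app(wrap(app(c, node(zero, zero))), c), t := app(c, node(zero, zero)).
Delete trivial equation h(e, e) ≐ h(e, e).
Decompose app/2: wrap(e) ≐ wrap(e),  y1 ≐ wrap(app(wrap(app(c, node(zero, zero))), c)).
Delete trivial equation wrap(e) ≐ wrap(e).
Bind y1 := wrap(app(wrap(app(c, node(zero, zero))), c)).
MGU = { x -> wrap(app(c, node(zero, zero))), y2 -> app(wrap(app(c, node(zero, zero))), c), t -> app(c, node(zero, zero)), q -> node(zero, zero), y1 -> wrap(app(wrap(app(c, node(zero, zero))), c)) }, so y1 -> wrap(app(wrap(app(c, node(zero, zero))), c)).

wrap(app(wrap(app(c, node(zero, zero))), c))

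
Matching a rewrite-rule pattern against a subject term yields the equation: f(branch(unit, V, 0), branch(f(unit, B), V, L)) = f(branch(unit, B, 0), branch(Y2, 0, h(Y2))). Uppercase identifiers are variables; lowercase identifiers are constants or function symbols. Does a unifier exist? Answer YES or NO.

YES

Decompose f/2: branch(unit, V, 0) = branch(unit, B, 0),  branch(f(unit, B), V, L) = branch(Y2, 0, h(Y2)).
Decompose branch/3: unit = unit,  V = B,  0 = 0.
Delete trivial equation unit = unit.
Bind V := B; substituting into the one remaining equation that mentions V gives: branch(f(unit, B), B, L) = branch(Y2, 0, h(Y2)).
Delete trivial equation 0 = 0.
Decompose branch/3: f(unit, B) = Y2,  B = 0,  L = h(Y2).
Bind Y2 := f(unit, B); substituting into the one remaining equation that mentions Y2 gives: L = h(f(unit, B)).
Bind B := 0; substituting into the remaining equation gives: L = h(f(unit, 0)). Substituting into the earlier bindings gives V := 0, Y2 := f(unit, 0).
Bind L := h(f(unit, 0)).
No equations remain and no clash or occurs-check failure arose, so a unifier exists.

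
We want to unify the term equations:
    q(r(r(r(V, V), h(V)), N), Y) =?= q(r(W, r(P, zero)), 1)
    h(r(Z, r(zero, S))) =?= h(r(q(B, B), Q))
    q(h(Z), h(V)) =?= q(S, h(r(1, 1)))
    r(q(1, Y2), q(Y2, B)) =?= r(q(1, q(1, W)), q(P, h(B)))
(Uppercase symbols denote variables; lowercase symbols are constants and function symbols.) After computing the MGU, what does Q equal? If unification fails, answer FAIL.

FAIL

Decompose q/2: r(r(r(V, V), h(V)), N) =?= r(W, r(P, zero)),  Y =?= 1.
Decompose r/2: r(r(V, V), h(V)) =?= W,  N =?= r(P, zero).
Bind W := r(r(V, V), h(V)); substituting into the one remaining equation that mentions W gives: r(q(1, Y2), q(Y2, B)) =?= r(q(1, q(1, r(r(V, V), h(V)))), q(P, h(B))).
Bind N := r(P, zero); no other remaining equation mentions N.
Bind Y := 1; no other remaining equation mentions Y.
Decompose h/1: r(Z, r(zero, S)) =?= r(q(B, B), Q).
Decompose r/2: Z =?= q(B, B),  r(zero, S) =?= Q.
Bind Z := q(B, B); substituting into the one remaining equation that mentions Z gives: q(h(q(B, B)), h(V)) =?= q(S, h(r(1, 1))).
Bind Q := r(zero, S); no other remaining equation mentions Q.
Decompose q/2: h(q(B, B)) =?= S,  h(V) =?= h(r(1, 1)).
Bind S := h(q(B, B)); no other remaining equation mentions S. Substituting into the earlier binding gives Q := r(zero, h(q(B, B))).
Decompose h/1: V =?= r(1, 1).
Bind V := r(1, 1); substituting into the remaining equation gives: r(q(1, Y2), q(Y2, B)) =?= r(q(1, q(1, r(r(r(1, 1), r(1, 1)), h(r(1, 1))))), q(P, h(B))). Substituting into the earlier binding gives W := r(r(r(1, 1), r(1, 1)), h(r(1, 1))).
Decompose r/2: q(1, Y2) =?= q(1, q(1, r(r(r(1, 1), r(1, 1)), h(r(1, 1))))),  q(Y2, B) =?= q(P, h(B)).
Decompose q/2: 1 =?= 1,  Y2 =?= q(1, r(r(r(1, 1), r(1, 1)), h(r(1, 1)))).
Delete trivial equation 1 =?= 1.
Bind Y2 := q(1, r(r(r(1, 1), r(1, 1)), h(r(1, 1)))); substituting into the remaining equation gives: q(q(1, r(r(r(1, 1), r(1, 1)), h(r(1, 1)))), B) =?= q(P, h(B)).
Decompose q/2: q(1, r(r(r(1, 1), r(1, 1)), h(r(1, 1)))) =?= P,  B =?= h(B).
Bind P := q(1, r(r(r(1, 1), r(1, 1)), h(r(1, 1)))); no other remaining equation mentions P. Substituting into the earlier binding gives N := r(q(1, r(r(r(1, 1), r(1, 1)), h(r(1, 1)))), zero).
Occurs check fails: B occurs in h(B); the equation B =?= h(B) has no finite solution.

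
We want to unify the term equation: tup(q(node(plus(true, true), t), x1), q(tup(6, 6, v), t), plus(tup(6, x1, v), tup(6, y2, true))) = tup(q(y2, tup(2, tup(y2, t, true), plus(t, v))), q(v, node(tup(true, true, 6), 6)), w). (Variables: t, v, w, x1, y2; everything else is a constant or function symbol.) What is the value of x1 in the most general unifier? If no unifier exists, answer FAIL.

Decompose tup/3: q(node(plus(true, true), t), x1) = q(y2, tup(2, tup(y2, t, true), plus(t, v))),  q(tup(6, 6, v), t) = q(v, node(tup(true, true, 6), 6)),  plus(tup(6, x1, v), tup(6, y2, true)) = w.
Decompose q/2: node(plus(true, true), t) = y2,  x1 = tup(2, tup(y2, t, true), plus(t, v)).
Bind y2 := node(plus(true, true), t); substituting into the 2 remaining equations that mention y2 gives: x1 = tup(2, tup(node(plus(true, true), t), t, true), plus(t, v)),  plus(tup(6, x1, v), tup(6, node(plus(true, true), t), true)) = w.
Bind x1 := tup(2, tup(node(plus(true, true), t), t, true), plus(t, v)); substituting into the one remaining equation that mentions x1 gives: plus(tup(6, tup(2, tup(node(plus(true, true), t), t, true), plus(t, v)), v), tup(6, node(plus(true, true), t), true)) = w.
Decompose q/2: tup(6, 6, v) = v,  t = node(tup(true, true, 6), 6).
Occurs check fails: v occurs in tup(6, 6, v); the equation v = tup(6, 6, v) has no finite solution.

FAIL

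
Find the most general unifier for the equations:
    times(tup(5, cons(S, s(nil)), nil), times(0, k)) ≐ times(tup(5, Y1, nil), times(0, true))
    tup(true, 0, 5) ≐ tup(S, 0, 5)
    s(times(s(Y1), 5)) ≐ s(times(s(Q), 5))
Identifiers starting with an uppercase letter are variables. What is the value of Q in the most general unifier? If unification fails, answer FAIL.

Decompose times/2: tup(5, cons(S, s(nil)), nil) ≐ tup(5, Y1, nil),  times(0, k) ≐ times(0, true).
Decompose tup/3: 5 ≐ 5,  cons(S, s(nil)) ≐ Y1,  nil ≐ nil.
Delete trivial equation 5 ≐ 5.
Bind Y1 := cons(S, s(nil)); substituting into the one remaining equation that mentions Y1 gives: s(times(s(cons(S, s(nil))), 5)) ≐ s(times(s(Q), 5)).
Delete trivial equation nil ≐ nil.
Decompose times/2: 0 ≐ 0,  k ≐ true.
Delete trivial equation 0 ≐ 0.
Clash: constants k and true differ; no unifier exists.

FAIL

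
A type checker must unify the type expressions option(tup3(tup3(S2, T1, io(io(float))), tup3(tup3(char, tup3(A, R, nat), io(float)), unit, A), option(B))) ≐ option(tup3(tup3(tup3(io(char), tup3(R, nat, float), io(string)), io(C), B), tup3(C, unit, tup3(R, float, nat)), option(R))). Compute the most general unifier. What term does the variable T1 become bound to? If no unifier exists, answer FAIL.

Decompose option/1: tup3(tup3(S2, T1, io(io(float))), tup3(tup3(char, tup3(A, R, nat), io(float)), unit, A), option(B)) ≐ tup3(tup3(tup3(io(char), tup3(R, nat, float), io(string)), io(C), B), tup3(C, unit, tup3(R, float, nat)), option(R)).
Decompose tup3/3: tup3(S2, T1, io(io(float))) ≐ tup3(tup3(io(char), tup3(R, nat, float), io(string)), io(C), B),  tup3(tup3(char, tup3(A, R, nat), io(float)), unit, A) ≐ tup3(C, unit, tup3(R, float, nat)),  option(B) ≐ option(R).
Decompose tup3/3: S2 ≐ tup3(io(char), tup3(R, nat, float), io(string)),  T1 ≐ io(C),  io(io(float)) ≐ B.
Bind S2 := tup3(io(char), tup3(R, nat, float), io(string)); no other remaining equation mentions S2.
Bind T1 := io(C); no other remaining equation mentions T1.
Bind B := io(io(float)); substituting into the one remaining equation that mentions B gives: option(io(io(float))) ≐ option(R).
Decompose tup3/3: tup3(char, tup3(A, R, nat), io(float)) ≐ C,  unit ≐ unit,  A ≐ tup3(R, float, nat).
Bind C := tup3(char, tup3(A, R, nat), io(float)); no other remaining equation mentions C. Substituting into the earlier binding gives T1 := io(tup3(char, tup3(A, R, nat), io(float))).
Delete trivial equation unit ≐ unit.
Bind A := tup3(R, float, nat); no other remaining equation mentions A. Substituting into the earlier bindings gives T1 := io(tup3(char, tup3(tup3(R, float, nat), R, nat), io(float))), C := tup3(char, tup3(tup3(R, float, nat), R, nat), io(float)).
Decompose option/1: io(io(float)) ≐ R.
Bind R := io(io(float)). Substituting into the earlier bindings gives S2 := tup3(io(char), tup3(io(io(float)), nat, float), io(string)), T1 := io(tup3(char, tup3(tup3(io(io(float)), float, nat), io(io(float)), nat), io(float))), C := tup3(char, tup3(tup3(io(io(float)), float, nat), io(io(float)), nat), io(float)), A := tup3(io(io(float)), float, nat).
MGU = { S2 ↦ tup3(io(char), tup3(io(io(float)), nat, float), io(string)), T1 ↦ io(tup3(char, tup3(tup3(io(io(float)), float, nat), io(io(float)), nat), io(float))), B ↦ io(io(float)), C ↦ tup3(char, tup3(tup3(io(io(float)), float, nat), io(io(float)), nat), io(float)), A ↦ tup3(io(io(float)), float, nat), R ↦ io(io(float)) }, so T1 ↦ io(tup3(char, tup3(tup3(io(io(float)), float, nat), io(io(float)), nat), io(float))).

io(tup3(char, tup3(tup3(io(io(float)), float, nat), io(io(float)), nat), io(float)))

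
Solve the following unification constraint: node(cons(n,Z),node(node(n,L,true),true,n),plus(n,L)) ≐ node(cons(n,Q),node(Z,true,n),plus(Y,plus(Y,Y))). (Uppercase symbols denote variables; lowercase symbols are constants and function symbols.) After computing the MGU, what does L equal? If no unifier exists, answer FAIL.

Decompose node/3: cons(n,Z) ≐ cons(n,Q),  node(node(n,L,true),true,n) ≐ node(Z,true,n),  plus(n,L) ≐ plus(Y,plus(Y,Y)).
Decompose cons/2: n ≐ n,  Z ≐ Q.
Delete trivial equation n ≐ n.
Bind Z := Q; substituting into the one remaining equation that mentions Z gives: node(node(n,L,true),true,n) ≐ node(Q,true,n).
Decompose node/3: node(n,L,true) ≐ Q,  true ≐ true,  n ≐ n.
Bind Q := node(n,L,true); no other remaining equation mentions Q. Substituting into the earlier binding gives Z := node(n,L,true).
Delete trivial equation true ≐ true.
Delete trivial equation n ≐ n.
Decompose plus/2: n ≐ Y,  L ≐ plus(Y,Y).
Bind Y := n; substituting into the remaining equation gives: L ≐ plus(n,n).
Bind L := plus(n,n). Substituting into the earlier bindings gives Z := node(n,plus(n,n),true), Q := node(n,plus(n,n),true).
MGU = { Z -> node(n,plus(n,n),true), Q -> node(n,plus(n,n),true), Y -> n, L -> plus(n,n) }, so L -> plus(n,n).

plus(n,n)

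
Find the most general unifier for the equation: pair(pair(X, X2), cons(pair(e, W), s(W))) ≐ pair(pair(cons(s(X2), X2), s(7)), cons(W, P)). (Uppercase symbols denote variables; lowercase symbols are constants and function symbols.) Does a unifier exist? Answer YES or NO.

Decompose pair/2: pair(X, X2) ≐ pair(cons(s(X2), X2), s(7)),  cons(pair(e, W), s(W)) ≐ cons(W, P).
Decompose pair/2: X ≐ cons(s(X2), X2),  X2 ≐ s(7).
Bind X := cons(s(X2), X2); no other remaining equation mentions X.
Bind X2 := s(7); no other remaining equation mentions X2. Substituting into the earlier binding gives X := cons(s(s(7)), s(7)).
Decompose cons/2: pair(e, W) ≐ W,  s(W) ≐ P.
Occurs check fails: W occurs in pair(e, W); the equation W ≐ pair(e, W) has no finite solution.

NO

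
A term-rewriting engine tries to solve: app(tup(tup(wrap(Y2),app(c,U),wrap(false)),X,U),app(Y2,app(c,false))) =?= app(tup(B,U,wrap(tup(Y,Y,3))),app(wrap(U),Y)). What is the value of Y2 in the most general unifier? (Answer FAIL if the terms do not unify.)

Decompose app/2: tup(tup(wrap(Y2),app(c,U),wrap(false)),X,U) =?= tup(B,U,wrap(tup(Y,Y,3))),  app(Y2,app(c,false)) =?= app(wrap(U),Y).
Decompose tup/3: tup(wrap(Y2),app(c,U),wrap(false)) =?= B,  X =?= U,  U =?= wrap(tup(Y,Y,3)).
Bind B := tup(wrap(Y2),app(c,U),wrap(false)); no other remaining equation mentions B.
Bind X := U; no other remaining equation mentions X.
Bind U := wrap(tup(Y,Y,3)); substituting into the remaining equation gives: app(Y2,app(c,false)) =?= app(wrap(wrap(tup(Y,Y,3))),Y). Substituting into the earlier bindings gives B := tup(wrap(Y2),app(c,wrap(tup(Y,Y,3))),wrap(false)), X := wrap(tup(Y,Y,3)).
Decompose app/2: Y2 =?= wrap(wrap(tup(Y,Y,3))),  app(c,false) =?= Y.
Bind Y2 := wrap(wrap(tup(Y,Y,3))); no other remaining equation mentions Y2. Substituting into the earlier binding gives B := tup(wrap(wrap(wrap(tup(Y,Y,3)))),app(c,wrap(tup(Y,Y,3))),wrap(false)).
Bind Y := app(c,false). Substituting into the earlier bindings gives B := tup(wrap(wrap(wrap(tup(app(c,false),app(c,false),3)))),app(c,wrap(tup(app(c,false),app(c,false),3))),wrap(false)), X := wrap(tup(app(c,false),app(c,false),3)), U := wrap(tup(app(c,false),app(c,false),3)), Y2 := wrap(wrap(tup(app(c,false),app(c,false),3))).
MGU = { B := tup(wrap(wrap(wrap(tup(app(c,false),app(c,false),3)))),app(c,wrap(tup(app(c,false),app(c,false),3))),wrap(false)), X := wrap(tup(app(c,false),app(c,false),3)), U := wrap(tup(app(c,false),app(c,false),3)), Y2 := wrap(wrap(tup(app(c,false),app(c,false),3))), Y := app(c,false) }, so Y2 := wrap(wrap(tup(app(c,false),app(c,false),3))).

wrap(wrap(tup(app(c,false),app(c,false),3)))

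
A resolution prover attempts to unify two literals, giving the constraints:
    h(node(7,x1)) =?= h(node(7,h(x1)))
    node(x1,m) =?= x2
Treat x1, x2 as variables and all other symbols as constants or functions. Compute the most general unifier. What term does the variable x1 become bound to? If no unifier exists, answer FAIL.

Decompose h/1: node(7,x1) =?= node(7,h(x1)).
Decompose node/2: 7 =?= 7,  x1 =?= h(x1).
Delete trivial equation 7 =?= 7.
Occurs check fails: x1 occurs in h(x1); the equation x1 =?= h(x1) has no finite solution.

FAIL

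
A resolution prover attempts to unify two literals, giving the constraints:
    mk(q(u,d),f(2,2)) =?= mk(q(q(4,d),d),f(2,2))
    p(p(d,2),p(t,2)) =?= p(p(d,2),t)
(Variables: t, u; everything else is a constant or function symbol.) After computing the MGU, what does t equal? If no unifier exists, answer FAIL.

FAIL

Decompose mk/2: q(u,d) =?= q(q(4,d),d),  f(2,2) =?= f(2,2).
Decompose q/2: u =?= q(4,d),  d =?= d.
Bind u := q(4,d); no other remaining equation mentions u.
Delete trivial equation d =?= d.
Delete trivial equation f(2,2) =?= f(2,2).
Decompose p/2: p(d,2) =?= p(d,2),  p(t,2) =?= t.
Delete trivial equation p(d,2) =?= p(d,2).
Occurs check fails: t occurs in p(t,2); the equation t =?= p(t,2) has no finite solution.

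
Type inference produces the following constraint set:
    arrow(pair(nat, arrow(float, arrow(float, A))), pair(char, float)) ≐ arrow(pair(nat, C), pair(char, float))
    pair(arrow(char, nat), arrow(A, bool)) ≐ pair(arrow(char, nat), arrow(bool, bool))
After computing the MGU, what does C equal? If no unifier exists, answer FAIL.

Decompose arrow/2: pair(nat, arrow(float, arrow(float, A))) ≐ pair(nat, C),  pair(char, float) ≐ pair(char, float).
Decompose pair/2: nat ≐ nat,  arrow(float, arrow(float, A)) ≐ C.
Delete trivial equation nat ≐ nat.
Bind C := arrow(float, arrow(float, A)); no other remaining equation mentions C.
Delete trivial equation pair(char, float) ≐ pair(char, float).
Decompose pair/2: arrow(char, nat) ≐ arrow(char, nat),  arrow(A, bool) ≐ arrow(bool, bool).
Delete trivial equation arrow(char, nat) ≐ arrow(char, nat).
Decompose arrow/2: A ≐ bool,  bool ≐ bool.
Bind A := bool; no other remaining equation mentions A. Substituting into the earlier binding gives C := arrow(float, arrow(float, bool)).
Delete trivial equation bool ≐ bool.
MGU = { C ↦ arrow(float, arrow(float, bool)), A ↦ bool }, so C ↦ arrow(float, arrow(float, bool)).

arrow(float, arrow(float, bool))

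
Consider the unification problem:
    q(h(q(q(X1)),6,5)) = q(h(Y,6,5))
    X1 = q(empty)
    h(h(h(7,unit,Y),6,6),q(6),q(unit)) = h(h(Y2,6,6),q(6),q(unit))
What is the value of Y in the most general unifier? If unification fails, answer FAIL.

q(q(q(empty)))

Decompose q/1: h(q(q(X1)),6,5) = h(Y,6,5).
Decompose h/3: q(q(X1)) = Y,  6 = 6,  5 = 5.
Bind Y := q(q(X1)); substituting into the one remaining equation that mentions Y gives: h(h(h(7,unit,q(q(X1))),6,6),q(6),q(unit)) = h(h(Y2,6,6),q(6),q(unit)).
Delete trivial equation 6 = 6.
Delete trivial equation 5 = 5.
Bind X1 := q(empty); substituting into the remaining equation gives: h(h(h(7,unit,q(q(q(empty)))),6,6),q(6),q(unit)) = h(h(Y2,6,6),q(6),q(unit)). Substituting into the earlier binding gives Y := q(q(q(empty))).
Decompose h/3: h(h(7,unit,q(q(q(empty)))),6,6) = h(Y2,6,6),  q(6) = q(6),  q(unit) = q(unit).
Decompose h/3: h(7,unit,q(q(q(empty)))) = Y2,  6 = 6,  6 = 6.
Bind Y2 := h(7,unit,q(q(q(empty)))); no other remaining equation mentions Y2.
Delete trivial equation 6 = 6.
Delete trivial equation 6 = 6.
Delete trivial equation q(6) = q(6).
Delete trivial equation q(unit) = q(unit).
MGU = { Y ↦ q(q(q(empty))), X1 ↦ q(empty), Y2 ↦ h(7,unit,q(q(q(empty)))) }, so Y ↦ q(q(q(empty))).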